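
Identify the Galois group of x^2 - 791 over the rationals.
Gal(K/Q) = Z/2Z (cyclic of order 2)

x^2 - 791 is irreducible over Q since 791 is not a rational square. The splitting field Q(sqrt(791)) has degree 2 over Q, and its unique nontrivial automorphism is sqrt(791) ↦ -sqrt(791). Hence Gal(Q(sqrt(791))/Q) = Z/2Z.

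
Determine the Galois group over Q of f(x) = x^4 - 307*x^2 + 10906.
Gal(K/Q) = V_4 (Klein four-group, Z/2Z × Z/2Z)

f factors as (x^2 - 266)(x^2 - 41), so the splitting field is K = Q(sqrt(266), sqrt(41)). The elements 266, 41, 10906 are all non-squares in Q, so sqrt(266) and sqrt(41) generate independent quadratic extensions. Thus [K:Q] = 4 and Gal(K/Q) is generated by the two order-2 automorphisms sqrt(266) ↦ -sqrt(266) and sqrt(41) ↦ -sqrt(41), giving V_4.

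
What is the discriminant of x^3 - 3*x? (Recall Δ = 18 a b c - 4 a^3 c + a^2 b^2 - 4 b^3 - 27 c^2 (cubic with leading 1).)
Δ = 108

For x^3 + a x^2 + b x + c the discriminant is Δ = 18 a b c - 4 a^3 c + a^2 b^2 - 4 b^3 - 27 c^2.
Plug a = 0, b = -3, c = 0:
  18*(0)*(-3)*(0) - 4*(0)^3*(0) + (0)^2*(-3)^2 - 4*(-3)^3 - 27*(0)^2
  = 0 + (0) + 0 + (108) + (0)
  = 108.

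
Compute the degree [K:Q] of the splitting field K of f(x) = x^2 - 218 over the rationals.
[K:Q] = 2

The polynomial x^2 - 218 is irreducible over Q since 218 is not a perfect square. Its splitting field is Q(sqrt(218)), which has degree 2 over Q.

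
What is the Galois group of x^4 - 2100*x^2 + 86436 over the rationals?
Gal(K/Q) = Z/2Z (cyclic of order 2)

f factors as (x^2 - 42)(x^2 - 2058), so the splitting field is K = Q(sqrt(42), sqrt(2058)). The squarefree part of 42 is 42 and the squarefree part of 2058 is also 42, so sqrt(42) and sqrt(2058) are both rational multiples of sqrt(42). Hence Q(sqrt(42)) = Q(sqrt(2058)) = Q(sqrt(42)), and the splitting field collapses to a single degree-2 extension with Galois group Z/2Z.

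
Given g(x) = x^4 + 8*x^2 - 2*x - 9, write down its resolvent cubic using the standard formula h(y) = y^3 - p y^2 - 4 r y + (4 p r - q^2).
h(y) = y^3 - 8*y^2 + 36*y - 292

Identify coefficients: p = 8, q = -2, r = -9.
Plug into h(y) = y^3 - p y^2 - 4 r y + (4 p r - q^2):
  h(y) = y^3 - (8) y^2 - 4*(-9) y + (4*(8)*(-9) - (-2)^2)
       = y^3 + (-8) y^2 + (36) y + (-292).
Simplifying: h(y) = y^3 - 8*y^2 + 36*y - 292.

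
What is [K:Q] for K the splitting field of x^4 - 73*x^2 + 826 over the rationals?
[K:Q] = 4

f factors as (x^2 - 14)(x^2 - 59); the splitting field is K = Q(sqrt(14), sqrt(59)). Since 14, 59, and 826 are all non-squares in Q, the three subfields Q(sqrt(14)), Q(sqrt(59)), Q(sqrt(826)) are distinct degree-2 extensions, so [K:Q] = 4 (Klein four Galois group).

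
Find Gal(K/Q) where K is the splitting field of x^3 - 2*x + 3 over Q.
Gal(K/Q) = S_3 (symmetric group of order 6)

Compute the discriminant of x^3 + (0)*x^2 + (-2)*x + (3): Δ = -211. Since Δ is not a rational square, the Galois group is not contained in A_3; it must be the full S_3 (irreducibility of the cubic rules out anything smaller).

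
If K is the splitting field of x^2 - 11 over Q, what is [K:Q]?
[K:Q] = 2

The polynomial x^2 - 11 is irreducible over Q since 11 is not a perfect square. Its splitting field is Q(sqrt(11)), which has degree 2 over Q.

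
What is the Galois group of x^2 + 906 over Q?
Gal(K/Q) = Z/2Z (cyclic of order 2)

x^2 + 906 is irreducible over Q since -906 is not a rational square. The splitting field Q(sqrt(-906)) has degree 2 over Q, and its unique nontrivial automorphism is sqrt(-906) ↦ -sqrt(-906). Hence Gal(Q(sqrt(-906))/Q) = Z/2Z.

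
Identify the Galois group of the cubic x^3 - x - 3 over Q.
Gal(K/Q) = S_3 (symmetric group of order 6)

Compute the discriminant of x^3 + (0)*x^2 + (-1)*x + (-3): Δ = -239. Since Δ is not a rational square, the Galois group is not contained in A_3; it must be the full S_3 (irreducibility of the cubic rules out anything smaller).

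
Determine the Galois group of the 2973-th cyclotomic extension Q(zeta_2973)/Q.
|Gal(Q(zeta_2973)/Q)| = phi(2973) = 1980; group ≅ (Z/2973Z)^* ≅ Z/2Z × Z/990Z

The n-th cyclotomic polynomial Φ_2973(x) is the minimal polynomial of zeta_2973 over Q and has degree phi(2973) = 1980. So Q(zeta_2973) is a degree-1980 Galois extension with Galois group (Z/2973Z)^*. By CRT, (Z/2973Z)^* ≅ (Z/3Z)^* × (Z/991Z)^*. Each prime-power unit group is (Z/3Z)^* ≅ Z/2Z; (Z/991Z)^* ≅ Z/990Z. Hence Gal(Q(zeta_2973)/Q) ≅ Z/2Z × Z/990Z.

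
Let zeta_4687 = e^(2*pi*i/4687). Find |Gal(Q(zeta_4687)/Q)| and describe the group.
|Gal(Q(zeta_4687)/Q)| = phi(4687) = 4536; group ≅ (Z/4687Z)^* ≅ Z/42Z × Z/108Z

The n-th cyclotomic polynomial Φ_4687(x) is the minimal polynomial of zeta_4687 over Q and has degree phi(4687) = 4536. So Q(zeta_4687) is a degree-4536 Galois extension with Galois group (Z/4687Z)^*. By CRT, (Z/4687Z)^* ≅ (Z/43Z)^* × (Z/109Z)^*. Each prime-power unit group is (Z/43Z)^* ≅ Z/42Z; (Z/109Z)^* ≅ Z/108Z. Hence Gal(Q(zeta_4687)/Q) ≅ Z/42Z × Z/108Z.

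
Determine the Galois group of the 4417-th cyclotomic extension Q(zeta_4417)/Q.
|Gal(Q(zeta_4417)/Q)| = phi(4417) = 3780; group ≅ (Z/4417Z)^* ≅ Z/6Z × Z/630Z

The n-th cyclotomic polynomial Φ_4417(x) is the minimal polynomial of zeta_4417 over Q and has degree phi(4417) = 3780. So Q(zeta_4417) is a degree-3780 Galois extension with Galois group (Z/4417Z)^*. By CRT, (Z/4417Z)^* ≅ (Z/7Z)^* × (Z/631Z)^*. Each prime-power unit group is (Z/7Z)^* ≅ Z/6Z; (Z/631Z)^* ≅ Z/630Z. Hence Gal(Q(zeta_4417)/Q) ≅ Z/6Z × Z/630Z.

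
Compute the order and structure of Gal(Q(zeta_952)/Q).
|Gal(Q(zeta_952)/Q)| = phi(952) = 384; group ≅ (Z/952Z)^* ≅ Z/2Z × Z/2Z × Z/6Z × Z/16Z

The n-th cyclotomic polynomial Φ_952(x) is the minimal polynomial of zeta_952 over Q and has degree phi(952) = 384. So Q(zeta_952) is a degree-384 Galois extension with Galois group (Z/952Z)^*. By CRT, (Z/952Z)^* ≅ (Z/8Z)^* × (Z/7Z)^* × (Z/17Z)^*. Each prime-power unit group is (Z/8Z)^* ≅ Z/2Z × Z/2Z; (Z/7Z)^* ≅ Z/6Z; (Z/17Z)^* ≅ Z/16Z. Hence Gal(Q(zeta_952)/Q) ≅ Z/2Z × Z/2Z × Z/6Z × Z/16Z.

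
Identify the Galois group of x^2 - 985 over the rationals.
Gal(K/Q) = Z/2Z (cyclic of order 2)

x^2 - 985 is irreducible over Q since 985 is not a rational square. The splitting field Q(sqrt(985)) has degree 2 over Q, and its unique nontrivial automorphism is sqrt(985) ↦ -sqrt(985). Hence Gal(Q(sqrt(985))/Q) = Z/2Z.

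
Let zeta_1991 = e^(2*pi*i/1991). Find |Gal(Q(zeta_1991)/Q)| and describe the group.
|Gal(Q(zeta_1991)/Q)| = phi(1991) = 1800; group ≅ (Z/1991Z)^* ≅ Z/10Z × Z/180Z

The n-th cyclotomic polynomial Φ_1991(x) is the minimal polynomial of zeta_1991 over Q and has degree phi(1991) = 1800. So Q(zeta_1991) is a degree-1800 Galois extension with Galois group (Z/1991Z)^*. By CRT, (Z/1991Z)^* ≅ (Z/11Z)^* × (Z/181Z)^*. Each prime-power unit group is (Z/11Z)^* ≅ Z/10Z; (Z/181Z)^* ≅ Z/180Z. Hence Gal(Q(zeta_1991)/Q) ≅ Z/10Z × Z/180Z.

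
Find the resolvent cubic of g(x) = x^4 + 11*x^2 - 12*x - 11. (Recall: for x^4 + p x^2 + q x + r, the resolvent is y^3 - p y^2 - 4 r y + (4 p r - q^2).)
h(y) = y^3 - 11*y^2 + 44*y - 628

Identify coefficients: p = 11, q = -12, r = -11.
Plug into h(y) = y^3 - p y^2 - 4 r y + (4 p r - q^2):
  h(y) = y^3 - (11) y^2 - 4*(-11) y + (4*(11)*(-11) - (-12)^2)
       = y^3 + (-11) y^2 + (44) y + (-628).
Simplifying: h(y) = y^3 - 11*y^2 + 44*y - 628.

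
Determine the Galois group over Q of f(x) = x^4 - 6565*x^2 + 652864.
Gal(K/Q) = Z/2Z (cyclic of order 2)

f factors as (x^2 - 6464)(x^2 - 101), so the splitting field is K = Q(sqrt(6464), sqrt(101)). The squarefree part of 6464 is 101 and the squarefree part of 101 is also 101, so sqrt(6464) and sqrt(101) are both rational multiples of sqrt(101). Hence Q(sqrt(6464)) = Q(sqrt(101)) = Q(sqrt(101)), and the splitting field collapses to a single degree-2 extension with Galois group Z/2Z.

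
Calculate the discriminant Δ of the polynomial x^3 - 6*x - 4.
Δ = 432

For a depressed cubic x^3 + p x + q the discriminant is Δ = -4 p^3 - 27 q^2 = -4*(-6)^3 - 27*(-4)^2 = 864 - 432 = 432.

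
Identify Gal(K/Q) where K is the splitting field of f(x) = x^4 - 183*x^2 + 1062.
Gal(K/Q) = V_4 (Klein four-group, Z/2Z × Z/2Z)

f factors as (x^2 - 177)(x^2 - 6), so the splitting field is K = Q(sqrt(177), sqrt(6)). The elements 177, 6, 1062 are all non-squares in Q, so sqrt(177) and sqrt(6) generate independent quadratic extensions. Thus [K:Q] = 4 and Gal(K/Q) is generated by the two order-2 automorphisms sqrt(177) ↦ -sqrt(177) and sqrt(6) ↦ -sqrt(6), giving V_4.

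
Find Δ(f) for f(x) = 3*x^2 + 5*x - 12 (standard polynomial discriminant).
Δ = 169

For a quadratic a x^2 + b x + c the discriminant is Δ = b^2 - 4ac = (5)^2 - 4*(3)*(-12) = 25 - (-144) = 169.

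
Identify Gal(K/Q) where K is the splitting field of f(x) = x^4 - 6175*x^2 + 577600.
Gal(K/Q) = Z/2Z (cyclic of order 2)

f factors as (x^2 - 95)(x^2 - 6080), so the splitting field is K = Q(sqrt(95), sqrt(6080)). The squarefree part of 95 is 95 and the squarefree part of 6080 is also 95, so sqrt(95) and sqrt(6080) are both rational multiples of sqrt(95). Hence Q(sqrt(95)) = Q(sqrt(6080)) = Q(sqrt(95)), and the splitting field collapses to a single degree-2 extension with Galois group Z/2Z.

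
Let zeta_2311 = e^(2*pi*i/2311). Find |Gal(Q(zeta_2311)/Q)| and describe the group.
|Gal(Q(zeta_2311)/Q)| = phi(2311) = 2310; group ≅ (Z/2311Z)^* ≅ Z/2310Z

The n-th cyclotomic polynomial Φ_2311(x) is the minimal polynomial of zeta_2311 over Q and has degree phi(2311) = 2310. So Q(zeta_2311) is a degree-2310 Galois extension with Galois group (Z/2311Z)^*. (Z/2311Z)^* is cyclic since 2311 is an odd prime power (or 4). Hence Gal(Q(zeta_2311)/Q) ≅ Z/2310Z.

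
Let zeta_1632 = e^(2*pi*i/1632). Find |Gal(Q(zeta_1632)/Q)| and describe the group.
|Gal(Q(zeta_1632)/Q)| = phi(1632) = 512; group ≅ (Z/1632Z)^* ≅ Z/2Z × Z/2Z × Z/8Z × Z/16Z

The n-th cyclotomic polynomial Φ_1632(x) is the minimal polynomial of zeta_1632 over Q and has degree phi(1632) = 512. So Q(zeta_1632) is a degree-512 Galois extension with Galois group (Z/1632Z)^*. By CRT, (Z/1632Z)^* ≅ (Z/32Z)^* × (Z/3Z)^* × (Z/17Z)^*. Each prime-power unit group is (Z/32Z)^* ≅ Z/2Z × Z/8Z; (Z/3Z)^* ≅ Z/2Z; (Z/17Z)^* ≅ Z/16Z. Hence Gal(Q(zeta_1632)/Q) ≅ Z/2Z × Z/2Z × Z/8Z × Z/16Z.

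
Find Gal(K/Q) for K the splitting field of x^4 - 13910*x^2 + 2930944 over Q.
Gal(K/Q) = Z/2Z (cyclic of order 2)

f factors as (x^2 - 13696)(x^2 - 214), so the splitting field is K = Q(sqrt(13696), sqrt(214)). The squarefree part of 13696 is 214 and the squarefree part of 214 is also 214, so sqrt(13696) and sqrt(214) are both rational multiples of sqrt(214). Hence Q(sqrt(13696)) = Q(sqrt(214)) = Q(sqrt(214)), and the splitting field collapses to a single degree-2 extension with Galois group Z/2Z.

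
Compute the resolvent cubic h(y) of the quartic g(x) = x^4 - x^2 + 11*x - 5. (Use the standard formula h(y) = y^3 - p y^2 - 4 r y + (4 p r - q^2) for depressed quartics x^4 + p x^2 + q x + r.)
h(y) = y^3 + y^2 + 20*y - 101

Identify coefficients: p = -1, q = 11, r = -5.
Plug into h(y) = y^3 - p y^2 - 4 r y + (4 p r - q^2):
  h(y) = y^3 - (-1) y^2 - 4*(-5) y + (4*(-1)*(-5) - (11)^2)
       = y^3 + (1) y^2 + (20) y + (-101).
Simplifying: h(y) = y^3 + y^2 + 20*y - 101.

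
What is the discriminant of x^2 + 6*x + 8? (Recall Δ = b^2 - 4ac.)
Δ = 4

For a quadratic a x^2 + b x + c the discriminant is Δ = b^2 - 4ac = (6)^2 - 4*(1)*(8) = 36 - (32) = 4.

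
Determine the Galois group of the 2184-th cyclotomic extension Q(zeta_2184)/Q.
|Gal(Q(zeta_2184)/Q)| = phi(2184) = 576; group ≅ (Z/2184Z)^* ≅ Z/2Z × Z/2Z × Z/2Z × Z/6Z × Z/12Z

The n-th cyclotomic polynomial Φ_2184(x) is the minimal polynomial of zeta_2184 over Q and has degree phi(2184) = 576. So Q(zeta_2184) is a degree-576 Galois extension with Galois group (Z/2184Z)^*. By CRT, (Z/2184Z)^* ≅ (Z/8Z)^* × (Z/3Z)^* × (Z/7Z)^* × (Z/13Z)^*. Each prime-power unit group is (Z/8Z)^* ≅ Z/2Z × Z/2Z; (Z/3Z)^* ≅ Z/2Z; (Z/7Z)^* ≅ Z/6Z; (Z/13Z)^* ≅ Z/12Z. Hence Gal(Q(zeta_2184)/Q) ≅ Z/2Z × Z/2Z × Z/2Z × Z/6Z × Z/12Z.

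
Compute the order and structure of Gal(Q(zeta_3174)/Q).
|Gal(Q(zeta_3174)/Q)| = phi(3174) = 1012; group ≅ (Z/3174Z)^* ≅ Z/2Z × Z/506Z

The n-th cyclotomic polynomial Φ_3174(x) is the minimal polynomial of zeta_3174 over Q and has degree phi(3174) = 1012. So Q(zeta_3174) is a degree-1012 Galois extension with Galois group (Z/3174Z)^*. By CRT, (Z/3174Z)^* ≅ (Z/2Z)^* × (Z/3Z)^* × (Z/529Z)^*. Each prime-power unit group is (Z/2Z)^* ≅ trivial group (order 1); (Z/3Z)^* ≅ Z/2Z; (Z/529Z)^* ≅ Z/506Z. Hence Gal(Q(zeta_3174)/Q) ≅ Z/2Z × Z/506Z.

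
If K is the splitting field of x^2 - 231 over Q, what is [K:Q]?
[K:Q] = 2

The polynomial x^2 - 231 is irreducible over Q since 231 is not a perfect square. Its splitting field is Q(sqrt(231)), which has degree 2 over Q.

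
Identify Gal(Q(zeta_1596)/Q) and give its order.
|Gal(Q(zeta_1596)/Q)| = phi(1596) = 432; group ≅ (Z/1596Z)^* ≅ Z/2Z × Z/2Z × Z/6Z × Z/18Z

The n-th cyclotomic polynomial Φ_1596(x) is the minimal polynomial of zeta_1596 over Q and has degree phi(1596) = 432. So Q(zeta_1596) is a degree-432 Galois extension with Galois group (Z/1596Z)^*. By CRT, (Z/1596Z)^* ≅ (Z/4Z)^* × (Z/3Z)^* × (Z/7Z)^* × (Z/19Z)^*. Each prime-power unit group is (Z/4Z)^* ≅ Z/2Z; (Z/3Z)^* ≅ Z/2Z; (Z/7Z)^* ≅ Z/6Z; (Z/19Z)^* ≅ Z/18Z. Hence Gal(Q(zeta_1596)/Q) ≅ Z/2Z × Z/2Z × Z/6Z × Z/18Z.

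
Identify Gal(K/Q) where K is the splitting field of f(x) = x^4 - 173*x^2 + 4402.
Gal(K/Q) = V_4 (Klein four-group, Z/2Z × Z/2Z)

f factors as (x^2 - 142)(x^2 - 31), so the splitting field is K = Q(sqrt(142), sqrt(31)). The elements 142, 31, 4402 are all non-squares in Q, so sqrt(142) and sqrt(31) generate independent quadratic extensions. Thus [K:Q] = 4 and Gal(K/Q) is generated by the two order-2 automorphisms sqrt(142) ↦ -sqrt(142) and sqrt(31) ↦ -sqrt(31), giving V_4.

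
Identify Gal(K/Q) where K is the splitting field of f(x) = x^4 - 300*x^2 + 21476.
Gal(K/Q) = V_4 (Klein four-group, Z/2Z × Z/2Z)

f factors as (x^2 - 182)(x^2 - 118), so the splitting field is K = Q(sqrt(182), sqrt(118)). The elements 182, 118, 21476 are all non-squares in Q, so sqrt(182) and sqrt(118) generate independent quadratic extensions. Thus [K:Q] = 4 and Gal(K/Q) is generated by the two order-2 automorphisms sqrt(182) ↦ -sqrt(182) and sqrt(118) ↦ -sqrt(118), giving V_4.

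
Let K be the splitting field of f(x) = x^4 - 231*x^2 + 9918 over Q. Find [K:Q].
[K:Q] = 4

f factors as (x^2 - 57)(x^2 - 174); the splitting field is K = Q(sqrt(57), sqrt(174)). Since 57, 174, and 9918 are all non-squares in Q, the three subfields Q(sqrt(57)), Q(sqrt(174)), Q(sqrt(9918)) are distinct degree-2 extensions, so [K:Q] = 4 (Klein four Galois group).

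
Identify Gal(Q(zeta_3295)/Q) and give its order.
|Gal(Q(zeta_3295)/Q)| = phi(3295) = 2632; group ≅ (Z/3295Z)^* ≅ Z/4Z × Z/658Z

The n-th cyclotomic polynomial Φ_3295(x) is the minimal polynomial of zeta_3295 over Q and has degree phi(3295) = 2632. So Q(zeta_3295) is a degree-2632 Galois extension with Galois group (Z/3295Z)^*. By CRT, (Z/3295Z)^* ≅ (Z/5Z)^* × (Z/659Z)^*. Each prime-power unit group is (Z/5Z)^* ≅ Z/4Z; (Z/659Z)^* ≅ Z/658Z. Hence Gal(Q(zeta_3295)/Q) ≅ Z/4Z × Z/658Z.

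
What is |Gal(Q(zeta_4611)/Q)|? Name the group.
|Gal(Q(zeta_4611)/Q)| = phi(4611) = 2912; group ≅ (Z/4611Z)^* ≅ Z/2Z × Z/28Z × Z/52Z

The n-th cyclotomic polynomial Φ_4611(x) is the minimal polynomial of zeta_4611 over Q and has degree phi(4611) = 2912. So Q(zeta_4611) is a degree-2912 Galois extension with Galois group (Z/4611Z)^*. By CRT, (Z/4611Z)^* ≅ (Z/3Z)^* × (Z/29Z)^* × (Z/53Z)^*. Each prime-power unit group is (Z/3Z)^* ≅ Z/2Z; (Z/29Z)^* ≅ Z/28Z; (Z/53Z)^* ≅ Z/52Z. Hence Gal(Q(zeta_4611)/Q) ≅ Z/2Z × Z/28Z × Z/52Z.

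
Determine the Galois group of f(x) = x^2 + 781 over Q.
Gal(K/Q) = Z/2Z (cyclic of order 2)

x^2 + 781 is irreducible over Q since -781 is not a rational square. The splitting field Q(sqrt(-781)) has degree 2 over Q, and its unique nontrivial automorphism is sqrt(-781) ↦ -sqrt(-781). Hence Gal(Q(sqrt(-781))/Q) = Z/2Z.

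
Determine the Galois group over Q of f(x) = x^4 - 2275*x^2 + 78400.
Gal(K/Q) = Z/2Z (cyclic of order 2)

f factors as (x^2 - 2240)(x^2 - 35), so the splitting field is K = Q(sqrt(2240), sqrt(35)). The squarefree part of 2240 is 35 and the squarefree part of 35 is also 35, so sqrt(2240) and sqrt(35) are both rational multiples of sqrt(35). Hence Q(sqrt(2240)) = Q(sqrt(35)) = Q(sqrt(35)), and the splitting field collapses to a single degree-2 extension with Galois group Z/2Z.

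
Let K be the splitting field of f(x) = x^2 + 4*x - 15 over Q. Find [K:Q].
[K:Q] = 2

The discriminant of x^2 + (4)*x + (-15) is b^2 - 4c = 16 - (-60) = 76. Since 76 is not a perfect square in Q, the polynomial is irreducible over Q. Its two roots generate a degree-2 extension, so [K:Q] = 2.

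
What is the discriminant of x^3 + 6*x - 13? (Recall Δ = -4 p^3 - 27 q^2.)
Δ = -5427

For a depressed cubic x^3 + p x + q the discriminant is Δ = -4 p^3 - 27 q^2 = -4*(6)^3 - 27*(-13)^2 = -864 - 4563 = -5427.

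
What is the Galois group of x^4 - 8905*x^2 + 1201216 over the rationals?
Gal(K/Q) = Z/2Z (cyclic of order 2)

f factors as (x^2 - 137)(x^2 - 8768), so the splitting field is K = Q(sqrt(137), sqrt(8768)). The squarefree part of 137 is 137 and the squarefree part of 8768 is also 137, so sqrt(137) and sqrt(8768) are both rational multiples of sqrt(137). Hence Q(sqrt(137)) = Q(sqrt(8768)) = Q(sqrt(137)), and the splitting field collapses to a single degree-2 extension with Galois group Z/2Z.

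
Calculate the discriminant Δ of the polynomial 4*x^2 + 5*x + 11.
Δ = -151

For a quadratic a x^2 + b x + c the discriminant is Δ = b^2 - 4ac = (5)^2 - 4*(4)*(11) = 25 - (176) = -151.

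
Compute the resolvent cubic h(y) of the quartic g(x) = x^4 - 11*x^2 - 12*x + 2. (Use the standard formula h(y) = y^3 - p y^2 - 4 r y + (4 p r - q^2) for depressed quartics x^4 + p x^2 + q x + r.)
h(y) = y^3 + 11*y^2 - 8*y - 232

Identify coefficients: p = -11, q = -12, r = 2.
Plug into h(y) = y^3 - p y^2 - 4 r y + (4 p r - q^2):
  h(y) = y^3 - (-11) y^2 - 4*(2) y + (4*(-11)*(2) - (-12)^2)
       = y^3 + (11) y^2 + (-8) y + (-232).
Simplifying: h(y) = y^3 + 11*y^2 - 8*y - 232.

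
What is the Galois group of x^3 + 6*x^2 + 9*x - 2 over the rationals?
Gal(K/Q) = S_3 (symmetric group of order 6)

Compute the discriminant of x^3 + (6)*x^2 + (9)*x + (-2): Δ = -324. Since Δ is not a rational square, the Galois group is not contained in A_3; it must be the full S_3 (irreducibility of the cubic rules out anything smaller).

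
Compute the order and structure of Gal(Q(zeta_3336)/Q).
|Gal(Q(zeta_3336)/Q)| = phi(3336) = 1104; group ≅ (Z/3336Z)^* ≅ Z/2Z × Z/2Z × Z/2Z × Z/138Z

The n-th cyclotomic polynomial Φ_3336(x) is the minimal polynomial of zeta_3336 over Q and has degree phi(3336) = 1104. So Q(zeta_3336) is a degree-1104 Galois extension with Galois group (Z/3336Z)^*. By CRT, (Z/3336Z)^* ≅ (Z/8Z)^* × (Z/3Z)^* × (Z/139Z)^*. Each prime-power unit group is (Z/8Z)^* ≅ Z/2Z × Z/2Z; (Z/3Z)^* ≅ Z/2Z; (Z/139Z)^* ≅ Z/138Z. Hence Gal(Q(zeta_3336)/Q) ≅ Z/2Z × Z/2Z × Z/2Z × Z/138Z.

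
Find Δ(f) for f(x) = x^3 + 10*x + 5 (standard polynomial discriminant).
Δ = -4675

For a depressed cubic x^3 + p x + q the discriminant is Δ = -4 p^3 - 27 q^2 = -4*(10)^3 - 27*(5)^2 = -4000 - 675 = -4675.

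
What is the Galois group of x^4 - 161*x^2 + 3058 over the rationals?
Gal(K/Q) = V_4 (Klein four-group, Z/2Z × Z/2Z)

f factors as (x^2 - 139)(x^2 - 22), so the splitting field is K = Q(sqrt(139), sqrt(22)). The elements 139, 22, 3058 are all non-squares in Q, so sqrt(139) and sqrt(22) generate independent quadratic extensions. Thus [K:Q] = 4 and Gal(K/Q) is generated by the two order-2 automorphisms sqrt(139) ↦ -sqrt(139) and sqrt(22) ↦ -sqrt(22), giving V_4.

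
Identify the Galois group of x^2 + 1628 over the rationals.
Gal(K/Q) = Z/2Z (cyclic of order 2)

x^2 + 1628 is irreducible over Q since -1628 is not a rational square. The splitting field Q(sqrt(-1628)) has degree 2 over Q, and its unique nontrivial automorphism is sqrt(-1628) ↦ -sqrt(-1628). Hence Gal(Q(sqrt(-1628))/Q) = Z/2Z.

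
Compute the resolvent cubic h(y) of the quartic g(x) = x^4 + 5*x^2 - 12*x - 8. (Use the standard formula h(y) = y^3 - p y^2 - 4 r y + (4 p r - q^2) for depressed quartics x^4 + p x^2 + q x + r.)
h(y) = y^3 - 5*y^2 + 32*y - 304

Identify coefficients: p = 5, q = -12, r = -8.
Plug into h(y) = y^3 - p y^2 - 4 r y + (4 p r - q^2):
  h(y) = y^3 - (5) y^2 - 4*(-8) y + (4*(5)*(-8) - (-12)^2)
       = y^3 + (-5) y^2 + (32) y + (-304).
Simplifying: h(y) = y^3 - 5*y^2 + 32*y - 304.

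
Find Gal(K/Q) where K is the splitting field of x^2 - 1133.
Gal(K/Q) = Z/2Z (cyclic of order 2)

x^2 - 1133 is irreducible over Q since 1133 is not a rational square. The splitting field Q(sqrt(1133)) has degree 2 over Q, and its unique nontrivial automorphism is sqrt(1133) ↦ -sqrt(1133). Hence Gal(Q(sqrt(1133))/Q) = Z/2Z.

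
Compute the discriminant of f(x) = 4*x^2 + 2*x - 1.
Δ = 20

For a quadratic a x^2 + b x + c the discriminant is Δ = b^2 - 4ac = (2)^2 - 4*(4)*(-1) = 4 - (-16) = 20.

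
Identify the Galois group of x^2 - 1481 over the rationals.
Gal(K/Q) = Z/2Z (cyclic of order 2)

x^2 - 1481 is irreducible over Q since 1481 is not a rational square. The splitting field Q(sqrt(1481)) has degree 2 over Q, and its unique nontrivial automorphism is sqrt(1481) ↦ -sqrt(1481). Hence Gal(Q(sqrt(1481))/Q) = Z/2Z.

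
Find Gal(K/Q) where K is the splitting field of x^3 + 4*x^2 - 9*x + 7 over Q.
Gal(K/Q) = S_3 (symmetric group of order 6)

Compute the discriminant of x^3 + (4)*x^2 + (-9)*x + (7): Δ = -3439. Since Δ is not a rational square, the Galois group is not contained in A_3; it must be the full S_3 (irreducibility of the cubic rules out anything smaller).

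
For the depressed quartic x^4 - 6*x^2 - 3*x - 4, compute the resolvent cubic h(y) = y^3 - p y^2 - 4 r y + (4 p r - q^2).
h(y) = y^3 + 6*y^2 + 16*y + 87

Identify coefficients: p = -6, q = -3, r = -4.
Plug into h(y) = y^3 - p y^2 - 4 r y + (4 p r - q^2):
  h(y) = y^3 - (-6) y^2 - 4*(-4) y + (4*(-6)*(-4) - (-3)^2)
       = y^3 + (6) y^2 + (16) y + (87).
Simplifying: h(y) = y^3 + 6*y^2 + 16*y + 87.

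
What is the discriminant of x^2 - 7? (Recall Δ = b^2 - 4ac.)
Δ = 28

For a quadratic a x^2 + b x + c the discriminant is Δ = b^2 - 4ac = (0)^2 - 4*(1)*(-7) = 0 - (-28) = 28.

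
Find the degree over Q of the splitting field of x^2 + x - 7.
[K:Q] = 2

The discriminant of x^2 + (1)*x + (-7) is b^2 - 4c = 1 - (-28) = 29. Since 29 is not a perfect square in Q, the polynomial is irreducible over Q. Its two roots generate a degree-2 extension, so [K:Q] = 2.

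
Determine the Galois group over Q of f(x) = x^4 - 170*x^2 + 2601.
Gal(K/Q) = Z/2Z (cyclic of order 2)

f factors as (x^2 - 17)(x^2 - 153), so the splitting field is K = Q(sqrt(17), sqrt(153)). The squarefree part of 17 is 17 and the squarefree part of 153 is also 17, so sqrt(17) and sqrt(153) are both rational multiples of sqrt(17). Hence Q(sqrt(17)) = Q(sqrt(153)) = Q(sqrt(17)), and the splitting field collapses to a single degree-2 extension with Galois group Z/2Z.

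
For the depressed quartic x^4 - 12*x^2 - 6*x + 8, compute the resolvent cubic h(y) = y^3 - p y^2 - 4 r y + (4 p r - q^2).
h(y) = y^3 + 12*y^2 - 32*y - 420

Identify coefficients: p = -12, q = -6, r = 8.
Plug into h(y) = y^3 - p y^2 - 4 r y + (4 p r - q^2):
  h(y) = y^3 - (-12) y^2 - 4*(8) y + (4*(-12)*(8) - (-6)^2)
       = y^3 + (12) y^2 + (-32) y + (-420).
Simplifying: h(y) = y^3 + 12*y^2 - 32*y - 420.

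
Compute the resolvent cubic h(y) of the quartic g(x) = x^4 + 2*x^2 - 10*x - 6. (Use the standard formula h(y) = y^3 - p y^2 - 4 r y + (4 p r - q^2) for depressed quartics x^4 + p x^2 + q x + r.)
h(y) = y^3 - 2*y^2 + 24*y - 148

Identify coefficients: p = 2, q = -10, r = -6.
Plug into h(y) = y^3 - p y^2 - 4 r y + (4 p r - q^2):
  h(y) = y^3 - (2) y^2 - 4*(-6) y + (4*(2)*(-6) - (-10)^2)
       = y^3 + (-2) y^2 + (24) y + (-148).
Simplifying: h(y) = y^3 - 2*y^2 + 24*y - 148.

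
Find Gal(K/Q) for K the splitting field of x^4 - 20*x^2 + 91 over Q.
Gal(K/Q) = V_4 (Klein four-group, Z/2Z × Z/2Z)

f factors as (x^2 - 13)(x^2 - 7), so the splitting field is K = Q(sqrt(13), sqrt(7)). The elements 13, 7, 91 are all non-squares in Q, so sqrt(13) and sqrt(7) generate independent quadratic extensions. Thus [K:Q] = 4 and Gal(K/Q) is generated by the two order-2 automorphisms sqrt(13) ↦ -sqrt(13) and sqrt(7) ↦ -sqrt(7), giving V_4.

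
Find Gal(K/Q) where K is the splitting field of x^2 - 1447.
Gal(K/Q) = Z/2Z (cyclic of order 2)

x^2 - 1447 is irreducible over Q since 1447 is not a rational square. The splitting field Q(sqrt(1447)) has degree 2 over Q, and its unique nontrivial automorphism is sqrt(1447) ↦ -sqrt(1447). Hence Gal(Q(sqrt(1447))/Q) = Z/2Z.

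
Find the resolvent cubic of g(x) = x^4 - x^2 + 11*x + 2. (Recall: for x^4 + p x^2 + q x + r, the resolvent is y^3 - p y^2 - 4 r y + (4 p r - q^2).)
h(y) = y^3 + y^2 - 8*y - 129

Identify coefficients: p = -1, q = 11, r = 2.
Plug into h(y) = y^3 - p y^2 - 4 r y + (4 p r - q^2):
  h(y) = y^3 - (-1) y^2 - 4*(2) y + (4*(-1)*(2) - (11)^2)
       = y^3 + (1) y^2 + (-8) y + (-129).
Simplifying: h(y) = y^3 + y^2 - 8*y - 129.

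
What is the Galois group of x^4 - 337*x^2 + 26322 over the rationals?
Gal(K/Q) = V_4 (Klein four-group, Z/2Z × Z/2Z)

f factors as (x^2 - 214)(x^2 - 123), so the splitting field is K = Q(sqrt(214), sqrt(123)). The elements 214, 123, 26322 are all non-squares in Q, so sqrt(214) and sqrt(123) generate independent quadratic extensions. Thus [K:Q] = 4 and Gal(K/Q) is generated by the two order-2 automorphisms sqrt(214) ↦ -sqrt(214) and sqrt(123) ↦ -sqrt(123), giving V_4.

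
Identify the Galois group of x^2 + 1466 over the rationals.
Gal(K/Q) = Z/2Z (cyclic of order 2)

x^2 + 1466 is irreducible over Q since -1466 is not a rational square. The splitting field Q(sqrt(-1466)) has degree 2 over Q, and its unique nontrivial automorphism is sqrt(-1466) ↦ -sqrt(-1466). Hence Gal(Q(sqrt(-1466))/Q) = Z/2Z.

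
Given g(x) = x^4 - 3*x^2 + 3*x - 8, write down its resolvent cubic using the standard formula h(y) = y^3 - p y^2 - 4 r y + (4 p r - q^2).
h(y) = y^3 + 3*y^2 + 32*y + 87

Identify coefficients: p = -3, q = 3, r = -8.
Plug into h(y) = y^3 - p y^2 - 4 r y + (4 p r - q^2):
  h(y) = y^3 - (-3) y^2 - 4*(-8) y + (4*(-3)*(-8) - (3)^2)
       = y^3 + (3) y^2 + (32) y + (87).
Simplifying: h(y) = y^3 + 3*y^2 + 32*y + 87.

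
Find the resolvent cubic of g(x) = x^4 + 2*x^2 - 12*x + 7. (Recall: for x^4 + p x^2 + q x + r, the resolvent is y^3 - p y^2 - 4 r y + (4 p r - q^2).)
h(y) = y^3 - 2*y^2 - 28*y - 88

Identify coefficients: p = 2, q = -12, r = 7.
Plug into h(y) = y^3 - p y^2 - 4 r y + (4 p r - q^2):
  h(y) = y^3 - (2) y^2 - 4*(7) y + (4*(2)*(7) - (-12)^2)
       = y^3 + (-2) y^2 + (-28) y + (-88).
Simplifying: h(y) = y^3 - 2*y^2 - 28*y - 88.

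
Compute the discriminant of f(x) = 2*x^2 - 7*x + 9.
Δ = -23

For a quadratic a x^2 + b x + c the discriminant is Δ = b^2 - 4ac = (-7)^2 - 4*(2)*(9) = 49 - (72) = -23.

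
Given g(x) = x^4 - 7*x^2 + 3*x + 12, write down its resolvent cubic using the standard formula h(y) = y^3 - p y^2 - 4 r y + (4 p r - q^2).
h(y) = y^3 + 7*y^2 - 48*y - 345

Identify coefficients: p = -7, q = 3, r = 12.
Plug into h(y) = y^3 - p y^2 - 4 r y + (4 p r - q^2):
  h(y) = y^3 - (-7) y^2 - 4*(12) y + (4*(-7)*(12) - (3)^2)
       = y^3 + (7) y^2 + (-48) y + (-345).
Simplifying: h(y) = y^3 + 7*y^2 - 48*y - 345.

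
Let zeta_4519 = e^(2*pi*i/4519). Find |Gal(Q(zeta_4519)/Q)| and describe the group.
|Gal(Q(zeta_4519)/Q)| = phi(4519) = 4518; group ≅ (Z/4519Z)^* ≅ Z/4518Z

The n-th cyclotomic polynomial Φ_4519(x) is the minimal polynomial of zeta_4519 over Q and has degree phi(4519) = 4518. So Q(zeta_4519) is a degree-4518 Galois extension with Galois group (Z/4519Z)^*. (Z/4519Z)^* is cyclic since 4519 is an odd prime power (or 4). Hence Gal(Q(zeta_4519)/Q) ≅ Z/4518Z.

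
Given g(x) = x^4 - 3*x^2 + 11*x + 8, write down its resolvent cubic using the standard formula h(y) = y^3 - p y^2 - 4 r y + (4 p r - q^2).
h(y) = y^3 + 3*y^2 - 32*y - 217

Identify coefficients: p = -3, q = 11, r = 8.
Plug into h(y) = y^3 - p y^2 - 4 r y + (4 p r - q^2):
  h(y) = y^3 - (-3) y^2 - 4*(8) y + (4*(-3)*(8) - (11)^2)
       = y^3 + (3) y^2 + (-32) y + (-217).
Simplifying: h(y) = y^3 + 3*y^2 - 32*y - 217.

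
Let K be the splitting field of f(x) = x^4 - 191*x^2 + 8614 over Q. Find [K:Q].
[K:Q] = 4

f factors as (x^2 - 118)(x^2 - 73); the splitting field is K = Q(sqrt(118), sqrt(73)). Since 118, 73, and 8614 are all non-squares in Q, the three subfields Q(sqrt(118)), Q(sqrt(73)), Q(sqrt(8614)) are distinct degree-2 extensions, so [K:Q] = 4 (Klein four Galois group).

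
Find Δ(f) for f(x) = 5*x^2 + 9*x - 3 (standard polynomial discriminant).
Δ = 141

For a quadratic a x^2 + b x + c the discriminant is Δ = b^2 - 4ac = (9)^2 - 4*(5)*(-3) = 81 - (-60) = 141.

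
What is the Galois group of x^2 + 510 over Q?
Gal(K/Q) = Z/2Z (cyclic of order 2)

x^2 + 510 is irreducible over Q since -510 is not a rational square. The splitting field Q(sqrt(-510)) has degree 2 over Q, and its unique nontrivial automorphism is sqrt(-510) ↦ -sqrt(-510). Hence Gal(Q(sqrt(-510))/Q) = Z/2Z.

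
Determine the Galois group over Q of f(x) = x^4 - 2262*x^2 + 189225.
Gal(K/Q) = Z/2Z (cyclic of order 2)

f factors as (x^2 - 87)(x^2 - 2175), so the splitting field is K = Q(sqrt(87), sqrt(2175)). The squarefree part of 87 is 87 and the squarefree part of 2175 is also 87, so sqrt(87) and sqrt(2175) are both rational multiples of sqrt(87). Hence Q(sqrt(87)) = Q(sqrt(2175)) = Q(sqrt(87)), and the splitting field collapses to a single degree-2 extension with Galois group Z/2Z.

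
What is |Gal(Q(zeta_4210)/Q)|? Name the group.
|Gal(Q(zeta_4210)/Q)| = phi(4210) = 1680; group ≅ (Z/4210Z)^* ≅ Z/4Z × Z/420Z

The n-th cyclotomic polynomial Φ_4210(x) is the minimal polynomial of zeta_4210 over Q and has degree phi(4210) = 1680. So Q(zeta_4210) is a degree-1680 Galois extension with Galois group (Z/4210Z)^*. By CRT, (Z/4210Z)^* ≅ (Z/2Z)^* × (Z/5Z)^* × (Z/421Z)^*. Each prime-power unit group is (Z/2Z)^* ≅ trivial group (order 1); (Z/5Z)^* ≅ Z/4Z; (Z/421Z)^* ≅ Z/420Z. Hence Gal(Q(zeta_4210)/Q) ≅ Z/4Z × Z/420Z.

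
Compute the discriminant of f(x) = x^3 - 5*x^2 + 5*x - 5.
Δ = -800

For x^3 + a x^2 + b x + c the discriminant is Δ = 18 a b c - 4 a^3 c + a^2 b^2 - 4 b^3 - 27 c^2.
Plug a = -5, b = 5, c = -5:
  18*(-5)*(5)*(-5) - 4*(-5)^3*(-5) + (-5)^2*(5)^2 - 4*(5)^3 - 27*(-5)^2
  = 2250 + (-2500) + 625 + (-500) + (-675)
  = -800.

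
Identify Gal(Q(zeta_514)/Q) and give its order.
|Gal(Q(zeta_514)/Q)| = phi(514) = 256; group ≅ (Z/514Z)^* ≅ Z/256Z

The n-th cyclotomic polynomial Φ_514(x) is the minimal polynomial of zeta_514 over Q and has degree phi(514) = 256. So Q(zeta_514) is a degree-256 Galois extension with Galois group (Z/514Z)^*. By CRT, (Z/514Z)^* ≅ (Z/2Z)^* × (Z/257Z)^*. Each prime-power unit group is (Z/2Z)^* ≅ trivial group (order 1); (Z/257Z)^* ≅ Z/256Z. Hence Gal(Q(zeta_514)/Q) ≅ Z/256Z.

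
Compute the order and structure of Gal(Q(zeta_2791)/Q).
|Gal(Q(zeta_2791)/Q)| = phi(2791) = 2790; group ≅ (Z/2791Z)^* ≅ Z/2790Z

The n-th cyclotomic polynomial Φ_2791(x) is the minimal polynomial of zeta_2791 over Q and has degree phi(2791) = 2790. So Q(zeta_2791) is a degree-2790 Galois extension with Galois group (Z/2791Z)^*. (Z/2791Z)^* is cyclic since 2791 is an odd prime power (or 4). Hence Gal(Q(zeta_2791)/Q) ≅ Z/2790Z.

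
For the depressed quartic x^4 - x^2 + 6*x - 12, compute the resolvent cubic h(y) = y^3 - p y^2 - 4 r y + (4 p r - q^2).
h(y) = y^3 + y^2 + 48*y + 12

Identify coefficients: p = -1, q = 6, r = -12.
Plug into h(y) = y^3 - p y^2 - 4 r y + (4 p r - q^2):
  h(y) = y^3 - (-1) y^2 - 4*(-12) y + (4*(-1)*(-12) - (6)^2)
       = y^3 + (1) y^2 + (48) y + (12).
Simplifying: h(y) = y^3 + y^2 + 48*y + 12.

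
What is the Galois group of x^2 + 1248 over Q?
Gal(K/Q) = Z/2Z (cyclic of order 2)

x^2 + 1248 is irreducible over Q since -1248 is not a rational square. The splitting field Q(sqrt(-1248)) has degree 2 over Q, and its unique nontrivial automorphism is sqrt(-1248) ↦ -sqrt(-1248). Hence Gal(Q(sqrt(-1248))/Q) = Z/2Z.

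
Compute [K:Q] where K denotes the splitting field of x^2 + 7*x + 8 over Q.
[K:Q] = 2

The discriminant of x^2 + (7)*x + (8) is b^2 - 4c = 49 - (32) = 17. Since 17 is not a perfect square in Q, the polynomial is irreducible over Q. Its two roots generate a degree-2 extension, so [K:Q] = 2.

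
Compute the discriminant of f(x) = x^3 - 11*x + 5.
Δ = 4649

For a depressed cubic x^3 + p x + q the discriminant is Δ = -4 p^3 - 27 q^2 = -4*(-11)^3 - 27*(5)^2 = 5324 - 675 = 4649.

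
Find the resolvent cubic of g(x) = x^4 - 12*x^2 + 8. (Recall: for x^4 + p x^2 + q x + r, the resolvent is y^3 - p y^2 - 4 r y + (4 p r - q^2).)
h(y) = y^3 + 12*y^2 - 32*y - 384

Identify coefficients: p = -12, q = 0, r = 8.
Plug into h(y) = y^3 - p y^2 - 4 r y + (4 p r - q^2):
  h(y) = y^3 - (-12) y^2 - 4*(8) y + (4*(-12)*(8) - (0)^2)
       = y^3 + (12) y^2 + (-32) y + (-384).
Simplifying: h(y) = y^3 + 12*y^2 - 32*y - 384.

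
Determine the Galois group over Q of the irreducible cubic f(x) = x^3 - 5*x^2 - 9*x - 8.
Gal(K/Q) = S_3 (symmetric group of order 6)

Compute the discriminant of x^3 + (-5)*x^2 + (-9)*x + (-8): Δ = -7267. Since Δ is not a rational square, the Galois group is not contained in A_3; it must be the full S_3 (irreducibility of the cubic rules out anything smaller).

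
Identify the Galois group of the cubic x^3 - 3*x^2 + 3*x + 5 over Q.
Gal(K/Q) = S_3 (symmetric group of order 6)

Compute the discriminant of x^3 + (-3)*x^2 + (3)*x + (5): Δ = -972. Since Δ is not a rational square, the Galois group is not contained in A_3; it must be the full S_3 (irreducibility of the cubic rules out anything smaller).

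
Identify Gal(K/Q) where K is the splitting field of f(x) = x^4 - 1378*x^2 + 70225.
Gal(K/Q) = Z/2Z (cyclic of order 2)

f factors as (x^2 - 53)(x^2 - 1325), so the splitting field is K = Q(sqrt(53), sqrt(1325)). The squarefree part of 53 is 53 and the squarefree part of 1325 is also 53, so sqrt(53) and sqrt(1325) are both rational multiples of sqrt(53). Hence Q(sqrt(53)) = Q(sqrt(1325)) = Q(sqrt(53)), and the splitting field collapses to a single degree-2 extension with Galois group Z/2Z.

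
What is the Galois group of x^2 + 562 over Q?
Gal(K/Q) = Z/2Z (cyclic of order 2)

x^2 + 562 is irreducible over Q since -562 is not a rational square. The splitting field Q(sqrt(-562)) has degree 2 over Q, and its unique nontrivial automorphism is sqrt(-562) ↦ -sqrt(-562). Hence Gal(Q(sqrt(-562))/Q) = Z/2Z.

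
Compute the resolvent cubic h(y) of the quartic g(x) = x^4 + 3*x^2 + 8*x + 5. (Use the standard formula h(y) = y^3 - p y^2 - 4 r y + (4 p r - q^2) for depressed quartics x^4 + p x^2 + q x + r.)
h(y) = y^3 - 3*y^2 - 20*y - 4

Identify coefficients: p = 3, q = 8, r = 5.
Plug into h(y) = y^3 - p y^2 - 4 r y + (4 p r - q^2):
  h(y) = y^3 - (3) y^2 - 4*(5) y + (4*(3)*(5) - (8)^2)
       = y^3 + (-3) y^2 + (-20) y + (-4).
Simplifying: h(y) = y^3 - 3*y^2 - 20*y - 4.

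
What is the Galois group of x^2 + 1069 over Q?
Gal(K/Q) = Z/2Z (cyclic of order 2)

x^2 + 1069 is irreducible over Q since -1069 is not a rational square. The splitting field Q(sqrt(-1069)) has degree 2 over Q, and its unique nontrivial automorphism is sqrt(-1069) ↦ -sqrt(-1069). Hence Gal(Q(sqrt(-1069))/Q) = Z/2Z.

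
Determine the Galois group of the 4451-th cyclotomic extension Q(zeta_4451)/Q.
|Gal(Q(zeta_4451)/Q)| = phi(4451) = 4450; group ≅ (Z/4451Z)^* ≅ Z/4450Z

The n-th cyclotomic polynomial Φ_4451(x) is the minimal polynomial of zeta_4451 over Q and has degree phi(4451) = 4450. So Q(zeta_4451) is a degree-4450 Galois extension with Galois group (Z/4451Z)^*. (Z/4451Z)^* is cyclic since 4451 is an odd prime power (or 4). Hence Gal(Q(zeta_4451)/Q) ≅ Z/4450Z.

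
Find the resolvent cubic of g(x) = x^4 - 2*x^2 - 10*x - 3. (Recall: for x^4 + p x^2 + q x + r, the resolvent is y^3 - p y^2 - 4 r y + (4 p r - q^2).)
h(y) = y^3 + 2*y^2 + 12*y - 76

Identify coefficients: p = -2, q = -10, r = -3.
Plug into h(y) = y^3 - p y^2 - 4 r y + (4 p r - q^2):
  h(y) = y^3 - (-2) y^2 - 4*(-3) y + (4*(-2)*(-3) - (-10)^2)
       = y^3 + (2) y^2 + (12) y + (-76).
Simplifying: h(y) = y^3 + 2*y^2 + 12*y - 76.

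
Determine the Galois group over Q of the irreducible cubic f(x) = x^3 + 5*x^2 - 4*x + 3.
Gal(K/Q) = S_3 (symmetric group of order 6)

Compute the discriminant of x^3 + (5)*x^2 + (-4)*x + (3): Δ = -2167. Since Δ is not a rational square, the Galois group is not contained in A_3; it must be the full S_3 (irreducibility of the cubic rules out anything smaller).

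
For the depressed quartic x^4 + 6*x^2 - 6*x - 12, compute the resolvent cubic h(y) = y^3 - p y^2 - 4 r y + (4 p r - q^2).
h(y) = y^3 - 6*y^2 + 48*y - 324

Identify coefficients: p = 6, q = -6, r = -12.
Plug into h(y) = y^3 - p y^2 - 4 r y + (4 p r - q^2):
  h(y) = y^3 - (6) y^2 - 4*(-12) y + (4*(6)*(-12) - (-6)^2)
       = y^3 + (-6) y^2 + (48) y + (-324).
Simplifying: h(y) = y^3 - 6*y^2 + 48*y - 324.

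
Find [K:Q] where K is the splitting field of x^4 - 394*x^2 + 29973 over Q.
[K:Q] = 4

f factors as (x^2 - 291)(x^2 - 103); the splitting field is K = Q(sqrt(291), sqrt(103)). Since 291, 103, and 29973 are all non-squares in Q, the three subfields Q(sqrt(291)), Q(sqrt(103)), Q(sqrt(29973)) are distinct degree-2 extensions, so [K:Q] = 4 (Klein four Galois group).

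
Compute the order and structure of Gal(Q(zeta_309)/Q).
|Gal(Q(zeta_309)/Q)| = phi(309) = 204; group ≅ (Z/309Z)^* ≅ Z/2Z × Z/102Z

The n-th cyclotomic polynomial Φ_309(x) is the minimal polynomial of zeta_309 over Q and has degree phi(309) = 204. So Q(zeta_309) is a degree-204 Galois extension with Galois group (Z/309Z)^*. By CRT, (Z/309Z)^* ≅ (Z/3Z)^* × (Z/103Z)^*. Each prime-power unit group is (Z/3Z)^* ≅ Z/2Z; (Z/103Z)^* ≅ Z/102Z. Hence Gal(Q(zeta_309)/Q) ≅ Z/2Z × Z/102Z.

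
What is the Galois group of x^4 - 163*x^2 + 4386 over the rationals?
Gal(K/Q) = V_4 (Klein four-group, Z/2Z × Z/2Z)

f factors as (x^2 - 34)(x^2 - 129), so the splitting field is K = Q(sqrt(34), sqrt(129)). The elements 34, 129, 4386 are all non-squares in Q, so sqrt(34) and sqrt(129) generate independent quadratic extensions. Thus [K:Q] = 4 and Gal(K/Q) is generated by the two order-2 automorphisms sqrt(34) ↦ -sqrt(34) and sqrt(129) ↦ -sqrt(129), giving V_4.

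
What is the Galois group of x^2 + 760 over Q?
Gal(K/Q) = Z/2Z (cyclic of order 2)

x^2 + 760 is irreducible over Q since -760 is not a rational square. The splitting field Q(sqrt(-760)) has degree 2 over Q, and its unique nontrivial automorphism is sqrt(-760) ↦ -sqrt(-760). Hence Gal(Q(sqrt(-760))/Q) = Z/2Z.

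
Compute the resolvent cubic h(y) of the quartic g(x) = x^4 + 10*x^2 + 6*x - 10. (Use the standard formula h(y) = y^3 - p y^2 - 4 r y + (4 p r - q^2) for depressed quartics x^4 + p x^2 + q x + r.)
h(y) = y^3 - 10*y^2 + 40*y - 436

Identify coefficients: p = 10, q = 6, r = -10.
Plug into h(y) = y^3 - p y^2 - 4 r y + (4 p r - q^2):
  h(y) = y^3 - (10) y^2 - 4*(-10) y + (4*(10)*(-10) - (6)^2)
       = y^3 + (-10) y^2 + (40) y + (-436).
Simplifying: h(y) = y^3 - 10*y^2 + 40*y - 436.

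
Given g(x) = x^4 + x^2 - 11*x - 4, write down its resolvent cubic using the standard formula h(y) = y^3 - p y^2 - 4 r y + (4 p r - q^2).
h(y) = y^3 - y^2 + 16*y - 137

Identify coefficients: p = 1, q = -11, r = -4.
Plug into h(y) = y^3 - p y^2 - 4 r y + (4 p r - q^2):
  h(y) = y^3 - (1) y^2 - 4*(-4) y + (4*(1)*(-4) - (-11)^2)
       = y^3 + (-1) y^2 + (16) y + (-137).
Simplifying: h(y) = y^3 - y^2 + 16*y - 137.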